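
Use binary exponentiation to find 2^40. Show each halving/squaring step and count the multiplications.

Computing 2^40 by squaring (build up from 2^1; each line after the first costs one multiplication):

2^1 = 2
2^2 = (2^1)^2 = 2^2 = 4
2^4 = (2^2)^2 = 4^2 = 16
2^5 = 2 * 2^4 = 2 * 16 = 32
2^10 = (2^5)^2 = 32^2 = 1024
2^20 = (2^10)^2 = 1024^2 = 1048576
2^40 = (2^20)^2 = 1048576^2 = 1099511627776

Result: 1099511627776
Multiplications needed: 6 (6 lines after 2^1)

2^40 = 1099511627776. Using exponentiation by squaring, this requires 6 multiplications. The key idea: if the exponent is even, square the half-power; if odd, multiply by the base once.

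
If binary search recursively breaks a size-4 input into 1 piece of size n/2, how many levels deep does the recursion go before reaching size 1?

For divide and conquer with division factor 2:

Problem sizes at each level:
Level 0: 4
Level 1: 2
Level 2: 1

The root is level 0 and the size-1 base case is level 2 (the tree spans levels 0 through 2, i.e. 3 levels counting the root), so the depth is the number of divisions: log_2(4) = 2

The recursion tree depth is log_2(4) = 2. At each level, the problem size is divided by 2, so it takes 2 divisions to reduce to a base case of size 1. The algorithm makes 1 recursive call at each level.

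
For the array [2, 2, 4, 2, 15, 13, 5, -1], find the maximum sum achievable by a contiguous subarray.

Using Kadane's algorithm on [2, 2, 4, 2, 15, 13, 5, -1]:

Scanning through the array:
Position 1 (value 2): max_ending_here = 4, max_so_far = 4
Position 2 (value 4): max_ending_here = 8, max_so_far = 8
Position 3 (value 2): max_ending_here = 10, max_so_far = 10
Position 4 (value 15): max_ending_here = 25, max_so_far = 25
Position 5 (value 13): max_ending_here = 38, max_so_far = 38
Position 6 (value 5): max_ending_here = 43, max_so_far = 43
Position 7 (value -1): max_ending_here = 42, max_so_far = 43

Maximum subarray: [2, 2, 4, 2, 15, 13, 5]
Maximum sum: 43

The maximum subarray is [2, 2, 4, 2, 15, 13, 5] with sum 43. This subarray runs from index 0 to index 6.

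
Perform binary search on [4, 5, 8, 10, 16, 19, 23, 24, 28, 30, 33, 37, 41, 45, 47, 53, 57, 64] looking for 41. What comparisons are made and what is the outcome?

Binary search for 41 in [4, 5, 8, 10, 16, 19, 23, 24, 28, 30, 33, 37, 41, 45, 47, 53, 57, 64]:

lo=0, hi=17, mid=8, arr[mid]=28 -> 28 < 41, search right half
lo=9, hi=17, mid=13, arr[mid]=45 -> 45 > 41, search left half
lo=9, hi=12, mid=10, arr[mid]=33 -> 33 < 41, search right half
lo=11, hi=12, mid=11, arr[mid]=37 -> 37 < 41, search right half
lo=12, hi=12, mid=12, arr[mid]=41 -> Found target at index 12!

Binary search finds 41 at index 12 after 5 comparisons. The search repeatedly halves the search space by comparing with the middle element.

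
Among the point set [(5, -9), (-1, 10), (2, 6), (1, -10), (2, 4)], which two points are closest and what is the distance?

Computing all pairwise distances among 5 points:

d((5, -9), (-1, 10)) = 19.9249
d((5, -9), (2, 6)) = 15.2971
d((5, -9), (1, -10)) = 4.1231
d((5, -9), (2, 4)) = 13.3417
d((-1, 10), (2, 6)) = 5.0
d((-1, 10), (1, -10)) = 20.0998
d((-1, 10), (2, 4)) = 6.7082
d((2, 6), (1, -10)) = 16.0312
d((2, 6), (2, 4)) = 2.0 <-- minimum
d((1, -10), (2, 4)) = 14.0357

Closest pair: (2, 6) and (2, 4) with distance 2.0

The closest pair is (2, 6) and (2, 4) with Euclidean distance 2.0. For 5 points, brute-force pairwise comparison is shown above. For large n, the divide-and-conquer algorithm (sort by x, recurse on halves, check the dividing strip) achieves O(n log n).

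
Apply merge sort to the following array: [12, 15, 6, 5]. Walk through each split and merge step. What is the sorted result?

Merge sort trace:

Split: [12, 15, 6, 5] -> [12, 15] and [6, 5]
  Split: [12, 15] -> [12] and [15]
  Merge: [12] + [15] -> [12, 15]
  Split: [6, 5] -> [6] and [5]
  Merge: [6] + [5] -> [5, 6]
Merge: [12, 15] + [5, 6] -> [5, 6, 12, 15]

Final sorted array: [5, 6, 12, 15]

The merge sort proceeds by recursively splitting the array and merging sorted halves.
After all merges, the sorted array is [5, 6, 12, 15].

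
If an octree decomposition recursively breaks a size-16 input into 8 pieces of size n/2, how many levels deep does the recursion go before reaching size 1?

For divide and conquer with division factor 2:

Problem sizes at each level:
Level 0: 16
Level 1: 8
Level 2: 4
Level 3: 2
Level 4: 1

The root is level 0 and the size-1 base case is level 4 (the tree spans levels 0 through 4, i.e. 5 levels counting the root), so the depth is the number of divisions: log_2(16) = 4

The recursion tree depth is log_2(16) = 4. At each level, the problem size is divided by 2, so it takes 4 divisions to reduce to a base case of size 1. The algorithm makes 8 recursive calls at each level.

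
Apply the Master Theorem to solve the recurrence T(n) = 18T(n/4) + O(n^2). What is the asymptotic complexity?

Master Theorem for T(n) = 18T(n/4) + O(n^2):

a = 18, b = 4, c = 2
log_b(a) = log_4(18) = 2.0850

Case 1: c = 2 < log_4(18) = 2.0850
T(n) = O(n^(log_4 18))

For T(n) = 18T(n/4) + O(n^2): log_4(18) = 2.0850. This is Case 1 of the Master Theorem (c < log_b(a), work dominated by leaves), giving O(n^(log_4 18)).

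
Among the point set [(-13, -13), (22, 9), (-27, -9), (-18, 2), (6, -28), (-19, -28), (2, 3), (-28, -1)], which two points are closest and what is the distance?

Computing all pairwise distances among 8 points:

d((-13, -13), (22, 9)) = 41.3401
d((-13, -13), (-27, -9)) = 14.5602
d((-13, -13), (-18, 2)) = 15.8114
d((-13, -13), (6, -28)) = 24.2074
d((-13, -13), (-19, -28)) = 16.1555
d((-13, -13), (2, 3)) = 21.9317
d((-13, -13), (-28, -1)) = 19.2094
d((22, 9), (-27, -9)) = 52.2015
d((22, 9), (-18, 2)) = 40.6079
d((22, 9), (6, -28)) = 40.3113
d((22, 9), (-19, -28)) = 55.2268
d((22, 9), (2, 3)) = 20.8806
d((22, 9), (-28, -1)) = 50.9902
d((-27, -9), (-18, 2)) = 14.2127
d((-27, -9), (6, -28)) = 38.0789
d((-27, -9), (-19, -28)) = 20.6155
d((-27, -9), (2, 3)) = 31.3847
d((-27, -9), (-28, -1)) = 8.0623 <-- minimum
d((-18, 2), (6, -28)) = 38.4187
d((-18, 2), (-19, -28)) = 30.0167
d((-18, 2), (2, 3)) = 20.025
d((-18, 2), (-28, -1)) = 10.4403
d((6, -28), (-19, -28)) = 25.0
d((6, -28), (2, 3)) = 31.257
d((6, -28), (-28, -1)) = 43.4166
d((-19, -28), (2, 3)) = 37.4433
d((-19, -28), (-28, -1)) = 28.4605
d((2, 3), (-28, -1)) = 30.2655

Closest pair: (-27, -9) and (-28, -1) with distance 8.0623

The closest pair is (-27, -9) and (-28, -1) with Euclidean distance 8.0623. For 8 points, brute-force pairwise comparison is shown above. For large n, the divide-and-conquer algorithm (sort by x, recurse on halves, check the dividing strip) achieves O(n log n).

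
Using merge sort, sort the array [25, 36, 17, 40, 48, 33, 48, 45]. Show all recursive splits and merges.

Merge sort trace:

Split: [25, 36, 17, 40, 48, 33, 48, 45] -> [25, 36, 17, 40] and [48, 33, 48, 45]
  Split: [25, 36, 17, 40] -> [25, 36] and [17, 40]
    Split: [25, 36] -> [25] and [36]
    Merge: [25] + [36] -> [25, 36]
    Split: [17, 40] -> [17] and [40]
    Merge: [17] + [40] -> [17, 40]
  Merge: [25, 36] + [17, 40] -> [17, 25, 36, 40]
  Split: [48, 33, 48, 45] -> [48, 33] and [48, 45]
    Split: [48, 33] -> [48] and [33]
    Merge: [48] + [33] -> [33, 48]
    Split: [48, 45] -> [48] and [45]
    Merge: [48] + [45] -> [45, 48]
  Merge: [33, 48] + [45, 48] -> [33, 45, 48, 48]
Merge: [17, 25, 36, 40] + [33, 45, 48, 48] -> [17, 25, 33, 36, 40, 45, 48, 48]

Final sorted array: [17, 25, 33, 36, 40, 45, 48, 48]

The merge sort proceeds by recursively splitting the array and merging sorted halves.
After all merges, the sorted array is [17, 25, 33, 36, 40, 45, 48, 48].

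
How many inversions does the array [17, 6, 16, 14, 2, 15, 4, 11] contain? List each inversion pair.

Finding inversions in [17, 6, 16, 14, 2, 15, 4, 11]:

(0, 1): arr[0]=17 > arr[1]=6
(0, 2): arr[0]=17 > arr[2]=16
(0, 3): arr[0]=17 > arr[3]=14
(0, 4): arr[0]=17 > arr[4]=2
(0, 5): arr[0]=17 > arr[5]=15
(0, 6): arr[0]=17 > arr[6]=4
(0, 7): arr[0]=17 > arr[7]=11
(1, 4): arr[1]=6 > arr[4]=2
(1, 6): arr[1]=6 > arr[6]=4
(2, 3): arr[2]=16 > arr[3]=14
(2, 4): arr[2]=16 > arr[4]=2
(2, 5): arr[2]=16 > arr[5]=15
(2, 6): arr[2]=16 > arr[6]=4
(2, 7): arr[2]=16 > arr[7]=11
(3, 4): arr[3]=14 > arr[4]=2
(3, 6): arr[3]=14 > arr[6]=4
(3, 7): arr[3]=14 > arr[7]=11
(5, 6): arr[5]=15 > arr[6]=4
(5, 7): arr[5]=15 > arr[7]=11

Total inversions: 19

The array has 19 inversion(s): (0,1), (0,2), (0,3), (0,4), (0,5), (0,6), (0,7), (1,4), (1,6), (2,3), (2,4), (2,5), (2,6), (2,7), (3,4), (3,6), (3,7), (5,6), (5,7). Each pair (i,j) satisfies i < j and arr[i] > arr[j].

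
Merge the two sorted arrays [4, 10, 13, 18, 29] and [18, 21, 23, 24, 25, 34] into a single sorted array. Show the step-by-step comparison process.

Merging process:

Compare 4 vs 18: take 4 from left. Merged: [4]
Compare 10 vs 18: take 10 from left. Merged: [4, 10]
Compare 13 vs 18: take 13 from left. Merged: [4, 10, 13]
Compare 18 vs 18: take 18 from left. Merged: [4, 10, 13, 18]
Compare 29 vs 18: take 18 from right. Merged: [4, 10, 13, 18, 18]
Compare 29 vs 21: take 21 from right. Merged: [4, 10, 13, 18, 18, 21]
Compare 29 vs 23: take 23 from right. Merged: [4, 10, 13, 18, 18, 21, 23]
Compare 29 vs 24: take 24 from right. Merged: [4, 10, 13, 18, 18, 21, 23, 24]
Compare 29 vs 25: take 25 from right. Merged: [4, 10, 13, 18, 18, 21, 23, 24, 25]
Compare 29 vs 34: take 29 from left. Merged: [4, 10, 13, 18, 18, 21, 23, 24, 25, 29]
Append remaining from right: [34]. Merged: [4, 10, 13, 18, 18, 21, 23, 24, 25, 29, 34]

Final merged array: [4, 10, 13, 18, 18, 21, 23, 24, 25, 29, 34]
Total comparisons: 10

The merged array is [4, 10, 13, 18, 18, 21, 23, 24, 25, 29, 34], requiring 10 comparisons. The merge step runs in O(n) time where n is the total number of elements.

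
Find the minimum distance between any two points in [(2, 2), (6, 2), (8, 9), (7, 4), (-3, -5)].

Computing all pairwise distances among 5 points:

d((2, 2), (6, 2)) = 4.0
d((2, 2), (8, 9)) = 9.2195
d((2, 2), (7, 4)) = 5.3852
d((2, 2), (-3, -5)) = 8.6023
d((6, 2), (8, 9)) = 7.2801
d((6, 2), (7, 4)) = 2.2361 <-- minimum
d((6, 2), (-3, -5)) = 11.4018
d((8, 9), (7, 4)) = 5.099
d((8, 9), (-3, -5)) = 17.8045
d((7, 4), (-3, -5)) = 13.4536

Closest pair: (6, 2) and (7, 4) with distance 2.2361

The closest pair is (6, 2) and (7, 4) with Euclidean distance 2.2361. For 5 points, brute-force pairwise comparison is shown above. For large n, the divide-and-conquer algorithm (sort by x, recurse on halves, check the dividing strip) achieves O(n log n).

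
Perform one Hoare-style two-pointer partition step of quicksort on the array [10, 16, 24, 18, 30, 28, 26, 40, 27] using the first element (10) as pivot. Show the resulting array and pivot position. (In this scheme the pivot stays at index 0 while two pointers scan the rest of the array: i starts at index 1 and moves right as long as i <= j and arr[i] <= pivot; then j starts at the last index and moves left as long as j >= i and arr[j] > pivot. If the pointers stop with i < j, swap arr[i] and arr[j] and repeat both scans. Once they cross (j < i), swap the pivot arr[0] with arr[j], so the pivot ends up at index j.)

Hoare-style two-pointer partition with pivot = 10:

Initial array: [10, 16, 24, 18, 30, 28, 26, 40, 27]

Pointers start at i = 1, j = 8.
i ends at 1, j ends at 0: the pointers have crossed (j < i), so scanning stops.

j = 0, so swapping arr[0] with arr[j] leaves the pivot at position 0: [10, 16, 24, 18, 30, 28, 26, 40, 27]
Pivot position: 0

After partitioning with pivot 10, the array becomes [10, 16, 24, 18, 30, 28, 26, 40, 27]. The pivot is placed at index 0. All elements to the left of the pivot are <= 10, and all elements to the right are > 10.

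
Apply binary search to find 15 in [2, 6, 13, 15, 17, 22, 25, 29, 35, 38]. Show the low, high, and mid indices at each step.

Binary search for 15 in [2, 6, 13, 15, 17, 22, 25, 29, 35, 38]:

lo=0, hi=9, mid=4, arr[mid]=17 -> 17 > 15, search left half
lo=0, hi=3, mid=1, arr[mid]=6 -> 6 < 15, search right half
lo=2, hi=3, mid=2, arr[mid]=13 -> 13 < 15, search right half
lo=3, hi=3, mid=3, arr[mid]=15 -> Found target at index 3!

Binary search finds 15 at index 3 after 4 comparisons. The search repeatedly halves the search space by comparing with the middle element.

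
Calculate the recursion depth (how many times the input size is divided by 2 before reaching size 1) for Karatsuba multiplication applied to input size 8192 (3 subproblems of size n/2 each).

For divide and conquer with division factor 2:

Problem sizes at each level:
Level 0: 8192
Level 1: 4096
Level 2: 2048
Level 3: 1024
Level 4: 512
Level 5: 256
Level 6: 128
Level 7: 64
Level 8: 32
Level 9: 16
Level 10: 8
Level 11: 4
Level 12: 2
Level 13: 1

The root is level 0 and the size-1 base case is level 13 (the tree spans levels 0 through 13, i.e. 14 levels counting the root), so the depth is the number of divisions: log_2(8192) = 13

The recursion tree depth is log_2(8192) = 13. At each level, the problem size is divided by 2, so it takes 13 divisions to reduce to a base case of size 1. The algorithm makes 3 recursive calls at each level.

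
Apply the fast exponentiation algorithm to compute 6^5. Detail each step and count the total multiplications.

Computing 6^5 by squaring (build up from 6^1; each line after the first costs one multiplication):

6^1 = 6
6^2 = (6^1)^2 = 6^2 = 36
6^4 = (6^2)^2 = 36^2 = 1296
6^5 = 6 * 6^4 = 6 * 1296 = 7776

Result: 7776
Multiplications needed: 3 (3 lines after 6^1)

6^5 = 7776. Using exponentiation by squaring, this requires 3 multiplications. The key idea: if the exponent is even, square the half-power; if odd, multiply by the base once.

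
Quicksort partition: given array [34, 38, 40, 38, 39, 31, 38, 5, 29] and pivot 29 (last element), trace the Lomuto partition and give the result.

Lomuto partition with pivot = 29:

Initial array: [34, 38, 40, 38, 39, 31, 38, 5, 29]

arr[0]=34 > 29: no swap
arr[1]=38 > 29: no swap
arr[2]=40 > 29: no swap
arr[3]=38 > 29: no swap
arr[4]=39 > 29: no swap
arr[5]=31 > 29: no swap
arr[6]=38 > 29: no swap
arr[7]=5 <= 29: swap with position 0, array becomes [5, 38, 40, 38, 39, 31, 38, 34, 29]

Place pivot at position 1: [5, 29, 40, 38, 39, 31, 38, 34, 38]
Pivot position: 1

After partitioning with pivot 29, the array becomes [5, 29, 40, 38, 39, 31, 38, 34, 38]. The pivot is placed at index 1. All elements to the left of the pivot are <= 29, and all elements to the right are > 29.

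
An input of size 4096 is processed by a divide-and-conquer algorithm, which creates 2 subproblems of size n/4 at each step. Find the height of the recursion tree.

For divide and conquer with division factor 4:

Problem sizes at each level:
Level 0: 4096
Level 1: 1024
Level 2: 256
Level 3: 64
Level 4: 16
Level 5: 4
Level 6: 1

The root is level 0 and the size-1 base case is level 6 (the tree spans levels 0 through 6, i.e. 7 levels counting the root), so the depth is the number of divisions: log_4(4096) = 6

The recursion tree depth is log_4(4096) = 6. At each level, the problem size is divided by 4, so it takes 6 divisions to reduce to a base case of size 1. The algorithm makes 2 recursive calls at each level.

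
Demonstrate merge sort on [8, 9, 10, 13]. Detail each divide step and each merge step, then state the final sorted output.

Merge sort trace:

Split: [8, 9, 10, 13] -> [8, 9] and [10, 13]
  Split: [8, 9] -> [8] and [9]
  Merge: [8] + [9] -> [8, 9]
  Split: [10, 13] -> [10] and [13]
  Merge: [10] + [13] -> [10, 13]
Merge: [8, 9] + [10, 13] -> [8, 9, 10, 13]

Final sorted array: [8, 9, 10, 13]

The merge sort proceeds by recursively splitting the array and merging sorted halves.
After all merges, the sorted array is [8, 9, 10, 13].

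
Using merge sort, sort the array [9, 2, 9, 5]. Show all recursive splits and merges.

Merge sort trace:

Split: [9, 2, 9, 5] -> [9, 2] and [9, 5]
  Split: [9, 2] -> [9] and [2]
  Merge: [9] + [2] -> [2, 9]
  Split: [9, 5] -> [9] and [5]
  Merge: [9] + [5] -> [5, 9]
Merge: [2, 9] + [5, 9] -> [2, 5, 9, 9]

Final sorted array: [2, 5, 9, 9]

The merge sort proceeds by recursively splitting the array and merging sorted halves.
After all merges, the sorted array is [2, 5, 9, 9].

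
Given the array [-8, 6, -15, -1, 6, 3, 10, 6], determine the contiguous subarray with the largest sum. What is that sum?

Using Kadane's algorithm on [-8, 6, -15, -1, 6, 3, 10, 6]:

Scanning through the array:
Position 1 (value 6): max_ending_here = 6, max_so_far = 6
Position 2 (value -15): max_ending_here = -9, max_so_far = 6
Position 3 (value -1): max_ending_here = -1, max_so_far = 6
Position 4 (value 6): max_ending_here = 6, max_so_far = 6
Position 5 (value 3): max_ending_here = 9, max_so_far = 9
Position 6 (value 10): max_ending_here = 19, max_so_far = 19
Position 7 (value 6): max_ending_here = 25, max_so_far = 25

Maximum subarray: [6, 3, 10, 6]
Maximum sum: 25

The maximum subarray is [6, 3, 10, 6] with sum 25. This subarray runs from index 4 to index 7.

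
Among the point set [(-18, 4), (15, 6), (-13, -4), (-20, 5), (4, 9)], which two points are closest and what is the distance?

Computing all pairwise distances among 5 points:

d((-18, 4), (15, 6)) = 33.0606
d((-18, 4), (-13, -4)) = 9.434
d((-18, 4), (-20, 5)) = 2.2361 <-- minimum
d((-18, 4), (4, 9)) = 22.561
d((15, 6), (-13, -4)) = 29.7321
d((15, 6), (-20, 5)) = 35.0143
d((15, 6), (4, 9)) = 11.4018
d((-13, -4), (-20, 5)) = 11.4018
d((-13, -4), (4, 9)) = 21.4009
d((-20, 5), (4, 9)) = 24.3311

Closest pair: (-18, 4) and (-20, 5) with distance 2.2361

The closest pair is (-18, 4) and (-20, 5) with Euclidean distance 2.2361. For 5 points, brute-force pairwise comparison is shown above. For large n, the divide-and-conquer algorithm (sort by x, recurse on halves, check the dividing strip) achieves O(n log n).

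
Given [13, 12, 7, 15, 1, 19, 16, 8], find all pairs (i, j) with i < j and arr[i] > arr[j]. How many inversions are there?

Finding inversions in [13, 12, 7, 15, 1, 19, 16, 8]:

(0, 1): arr[0]=13 > arr[1]=12
(0, 2): arr[0]=13 > arr[2]=7
(0, 4): arr[0]=13 > arr[4]=1
(0, 7): arr[0]=13 > arr[7]=8
(1, 2): arr[1]=12 > arr[2]=7
(1, 4): arr[1]=12 > arr[4]=1
(1, 7): arr[1]=12 > arr[7]=8
(2, 4): arr[2]=7 > arr[4]=1
(3, 4): arr[3]=15 > arr[4]=1
(3, 7): arr[3]=15 > arr[7]=8
(5, 6): arr[5]=19 > arr[6]=16
(5, 7): arr[5]=19 > arr[7]=8
(6, 7): arr[6]=16 > arr[7]=8

Total inversions: 13

The array has 13 inversion(s): (0,1), (0,2), (0,4), (0,7), (1,2), (1,4), (1,7), (2,4), (3,4), (3,7), (5,6), (5,7), (6,7). Each pair (i,j) satisfies i < j and arr[i] > arr[j].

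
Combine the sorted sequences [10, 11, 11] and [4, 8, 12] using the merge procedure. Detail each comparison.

Merging process:

Compare 10 vs 4: take 4 from right. Merged: [4]
Compare 10 vs 8: take 8 from right. Merged: [4, 8]
Compare 10 vs 12: take 10 from left. Merged: [4, 8, 10]
Compare 11 vs 12: take 11 from left. Merged: [4, 8, 10, 11]
Compare 11 vs 12: take 11 from left. Merged: [4, 8, 10, 11, 11]
Append remaining from right: [12]. Merged: [4, 8, 10, 11, 11, 12]

Final merged array: [4, 8, 10, 11, 11, 12]
Total comparisons: 5

The merged array is [4, 8, 10, 11, 11, 12], requiring 5 comparisons. The merge step runs in O(n) time where n is the total number of elements.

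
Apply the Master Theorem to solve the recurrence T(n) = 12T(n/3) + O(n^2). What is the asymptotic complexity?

Master Theorem for T(n) = 12T(n/3) + O(n^2):

a = 12, b = 3, c = 2
log_b(a) = log_3(12) = 2.2619

Case 1: c = 2 < log_3(12) = 2.2619
T(n) = O(n^(log_3 12))

For T(n) = 12T(n/3) + O(n^2): log_3(12) = 2.2619. This is Case 1 of the Master Theorem (c < log_b(a), work dominated by leaves), giving O(n^(log_3 12)).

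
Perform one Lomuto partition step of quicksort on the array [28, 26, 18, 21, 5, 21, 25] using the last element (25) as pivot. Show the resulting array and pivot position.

Lomuto partition with pivot = 25:

Initial array: [28, 26, 18, 21, 5, 21, 25]

arr[0]=28 > 25: no swap
arr[1]=26 > 25: no swap
arr[2]=18 <= 25: swap with position 0, array becomes [18, 26, 28, 21, 5, 21, 25]
arr[3]=21 <= 25: swap with position 1, array becomes [18, 21, 28, 26, 5, 21, 25]
arr[4]=5 <= 25: swap with position 2, array becomes [18, 21, 5, 26, 28, 21, 25]
arr[5]=21 <= 25: swap with position 3, array becomes [18, 21, 5, 21, 28, 26, 25]

Place pivot at position 4: [18, 21, 5, 21, 25, 26, 28]
Pivot position: 4

After partitioning with pivot 25, the array becomes [18, 21, 5, 21, 25, 26, 28]. The pivot is placed at index 4. All elements to the left of the pivot are <= 25, and all elements to the right are > 25.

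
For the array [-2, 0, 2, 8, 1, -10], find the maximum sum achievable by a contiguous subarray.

Using Kadane's algorithm on [-2, 0, 2, 8, 1, -10]:

Scanning through the array:
Position 1 (value 0): max_ending_here = 0, max_so_far = 0
Position 2 (value 2): max_ending_here = 2, max_so_far = 2
Position 3 (value 8): max_ending_here = 10, max_so_far = 10
Position 4 (value 1): max_ending_here = 11, max_so_far = 11
Position 5 (value -10): max_ending_here = 1, max_so_far = 11

Maximum subarray: [0, 2, 8, 1]
Maximum sum: 11

The maximum subarray is [0, 2, 8, 1] with sum 11. This subarray runs from index 1 to index 4.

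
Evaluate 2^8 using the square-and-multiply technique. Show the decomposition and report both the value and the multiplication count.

Computing 2^8 by squaring (build up from 2^1; each line after the first costs one multiplication):

2^1 = 2
2^2 = (2^1)^2 = 2^2 = 4
2^4 = (2^2)^2 = 4^2 = 16
2^8 = (2^4)^2 = 16^2 = 256

Result: 256
Multiplications needed: 3 (3 lines after 2^1)

2^8 = 256. Using exponentiation by squaring, this requires 3 multiplications. The key idea: if the exponent is even, square the half-power; if odd, multiply by the base once.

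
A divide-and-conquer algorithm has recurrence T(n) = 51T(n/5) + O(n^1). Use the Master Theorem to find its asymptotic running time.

Master Theorem for T(n) = 51T(n/5) + O(n^1):

a = 51, b = 5, c = 1
log_b(a) = log_5(51) = 2.4430

Case 1: c = 1 < log_5(51) = 2.4430
T(n) = O(n^(log_5 51))

For T(n) = 51T(n/5) + O(n^1): log_5(51) = 2.4430. This is Case 1 of the Master Theorem (c < log_b(a), work dominated by leaves), giving O(n^(log_5 51)).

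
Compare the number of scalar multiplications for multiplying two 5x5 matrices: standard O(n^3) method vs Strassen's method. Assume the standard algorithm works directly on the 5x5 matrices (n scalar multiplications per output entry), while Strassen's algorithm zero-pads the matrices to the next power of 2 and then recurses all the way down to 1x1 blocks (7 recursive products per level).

Matrix multiplication for 5x5 matrices:

Strassen's algorithm requires power-of-2 dimensions. Pad 5x5 to 8x8 (next power of 2).

Standard algorithm: 5^3 = 125 multiplications
Strassen's algorithm: 7^(log2(8)) = 7^3 = 343 multiplications
Difference: 125 - 343 = -218 (Strassen uses MORE here due to padding overhead — for small or just-over-power-of-2 n, padding can outweigh the per-level savings)

Standard: 125 multiplications (5^3). Strassen: 343 multiplications (7^3, after padding to 8x8). Strassen reduces 8 recursive multiplications to 7 at each level.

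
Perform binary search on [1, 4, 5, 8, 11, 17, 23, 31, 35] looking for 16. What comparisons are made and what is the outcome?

Binary search for 16 in [1, 4, 5, 8, 11, 17, 23, 31, 35]:

lo=0, hi=8, mid=4, arr[mid]=11 -> 11 < 16, search right half
lo=5, hi=8, mid=6, arr[mid]=23 -> 23 > 16, search left half
lo=5, hi=5, mid=5, arr[mid]=17 -> 17 > 16, search left half
lo=5 > hi=4, target 16 not found

Binary search determines that 16 is not in the array after 3 comparisons. The search space was exhausted without finding the target.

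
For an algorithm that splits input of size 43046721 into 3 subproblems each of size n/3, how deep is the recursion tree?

For divide and conquer with division factor 3:

Problem sizes at each level:
Level 0: 43046721
Level 1: 14348907
Level 2: 4782969
Level 3: 1594323
Level 4: 531441
Level 5: 177147
Level 6: 59049
Level 7: 19683
Level 8: 6561
Level 9: 2187
Level 10: 729
Level 11: 243
Level 12: 81
Level 13: 27
Level 14: 9
Level 15: 3
Level 16: 1

The root is level 0 and the size-1 base case is level 16 (the tree spans levels 0 through 16, i.e. 17 levels counting the root), so the depth is the number of divisions: log_3(43046721) = 16

The recursion tree depth is log_3(43046721) = 16. At each level, the problem size is divided by 3, so it takes 16 divisions to reduce to a base case of size 1. The algorithm makes 3 recursive calls at each level.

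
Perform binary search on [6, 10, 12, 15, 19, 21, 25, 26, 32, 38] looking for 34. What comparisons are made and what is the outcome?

Binary search for 34 in [6, 10, 12, 15, 19, 21, 25, 26, 32, 38]:

lo=0, hi=9, mid=4, arr[mid]=19 -> 19 < 34, search right half
lo=5, hi=9, mid=7, arr[mid]=26 -> 26 < 34, search right half
lo=8, hi=9, mid=8, arr[mid]=32 -> 32 < 34, search right half
lo=9, hi=9, mid=9, arr[mid]=38 -> 38 > 34, search left half
lo=9 > hi=8, target 34 not found

Binary search determines that 34 is not in the array after 4 comparisons. The search space was exhausted without finding the target.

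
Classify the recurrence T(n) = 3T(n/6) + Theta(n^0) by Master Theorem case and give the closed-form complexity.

Master Theorem for T(n) = 3T(n/6) + O(n^0):

a = 3, b = 6, c = 0
log_b(a) = log_6(3) = 0.6131

Case 1: c = 0 < log_6(3) = 0.6131
T(n) = O(n^(log_6 3))

For T(n) = 3T(n/6) + O(n^0): log_6(3) = 0.6131. This is Case 1 of the Master Theorem (c < log_b(a), work dominated by leaves), giving O(n^(log_6 3)).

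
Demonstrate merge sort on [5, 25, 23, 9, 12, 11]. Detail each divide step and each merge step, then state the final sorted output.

Merge sort trace:

Split: [5, 25, 23, 9, 12, 11] -> [5, 25, 23] and [9, 12, 11]
  Split: [5, 25, 23] -> [5] and [25, 23]
    Split: [25, 23] -> [25] and [23]
    Merge: [25] + [23] -> [23, 25]
  Merge: [5] + [23, 25] -> [5, 23, 25]
  Split: [9, 12, 11] -> [9] and [12, 11]
    Split: [12, 11] -> [12] and [11]
    Merge: [12] + [11] -> [11, 12]
  Merge: [9] + [11, 12] -> [9, 11, 12]
Merge: [5, 23, 25] + [9, 11, 12] -> [5, 9, 11, 12, 23, 25]

Final sorted array: [5, 9, 11, 12, 23, 25]

The merge sort proceeds by recursively splitting the array and merging sorted halves.
After all merges, the sorted array is [5, 9, 11, 12, 23, 25].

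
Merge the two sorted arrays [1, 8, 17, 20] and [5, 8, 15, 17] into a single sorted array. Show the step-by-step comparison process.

Merging process:

Compare 1 vs 5: take 1 from left. Merged: [1]
Compare 8 vs 5: take 5 from right. Merged: [1, 5]
Compare 8 vs 8: take 8 from left. Merged: [1, 5, 8]
Compare 17 vs 8: take 8 from right. Merged: [1, 5, 8, 8]
Compare 17 vs 15: take 15 from right. Merged: [1, 5, 8, 8, 15]
Compare 17 vs 17: take 17 from left. Merged: [1, 5, 8, 8, 15, 17]
Compare 20 vs 17: take 17 from right. Merged: [1, 5, 8, 8, 15, 17, 17]
Append remaining from left: [20]. Merged: [1, 5, 8, 8, 15, 17, 17, 20]

Final merged array: [1, 5, 8, 8, 15, 17, 17, 20]
Total comparisons: 7

The merged array is [1, 5, 8, 8, 15, 17, 17, 20], requiring 7 comparisons. The merge step runs in O(n) time where n is the total number of elements.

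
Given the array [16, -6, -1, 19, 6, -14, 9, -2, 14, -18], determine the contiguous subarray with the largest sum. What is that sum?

Using Kadane's algorithm on [16, -6, -1, 19, 6, -14, 9, -2, 14, -18]:

Scanning through the array:
Position 1 (value -6): max_ending_here = 10, max_so_far = 16
Position 2 (value -1): max_ending_here = 9, max_so_far = 16
Position 3 (value 19): max_ending_here = 28, max_so_far = 28
Position 4 (value 6): max_ending_here = 34, max_so_far = 34
Position 5 (value -14): max_ending_here = 20, max_so_far = 34
Position 6 (value 9): max_ending_here = 29, max_so_far = 34
Position 7 (value -2): max_ending_here = 27, max_so_far = 34
Position 8 (value 14): max_ending_here = 41, max_so_far = 41
Position 9 (value -18): max_ending_here = 23, max_so_far = 41

Maximum subarray: [16, -6, -1, 19, 6, -14, 9, -2, 14]
Maximum sum: 41

The maximum subarray is [16, -6, -1, 19, 6, -14, 9, -2, 14] with sum 41. This subarray runs from index 0 to index 8.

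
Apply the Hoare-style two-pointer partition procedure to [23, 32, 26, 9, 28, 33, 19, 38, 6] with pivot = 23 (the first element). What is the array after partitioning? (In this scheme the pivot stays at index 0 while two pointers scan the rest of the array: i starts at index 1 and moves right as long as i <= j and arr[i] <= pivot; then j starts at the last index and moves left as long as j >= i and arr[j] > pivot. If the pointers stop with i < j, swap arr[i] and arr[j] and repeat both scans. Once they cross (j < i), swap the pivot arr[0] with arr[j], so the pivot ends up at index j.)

Hoare-style two-pointer partition with pivot = 23:

Initial array: [23, 32, 26, 9, 28, 33, 19, 38, 6]

Pointers start at i = 1, j = 8.
i stops at index 1 (arr[1]=32 > 23), j stops at index 8 (arr[8]=6 <= 23): swap arr[1] and arr[8], array becomes [23, 6, 26, 9, 28, 33, 19, 38, 32]
i stops at index 2 (arr[2]=26 > 23), j stops at index 6 (arr[6]=19 <= 23): swap arr[2] and arr[6], array becomes [23, 6, 19, 9, 28, 33, 26, 38, 32]
i ends at 4, j ends at 3: the pointers have crossed (j < i), so scanning stops.

Swap pivot arr[0] with arr[3] to place pivot at position 3: [9, 6, 19, 23, 28, 33, 26, 38, 32]
Pivot position: 3

After partitioning with pivot 23, the array becomes [9, 6, 19, 23, 28, 33, 26, 38, 32]. The pivot is placed at index 3. All elements to the left of the pivot are <= 23, and all elements to the right are > 23.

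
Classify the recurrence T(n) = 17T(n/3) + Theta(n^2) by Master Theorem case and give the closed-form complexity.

Master Theorem for T(n) = 17T(n/3) + O(n^2):

a = 17, b = 3, c = 2
log_b(a) = log_3(17) = 2.5789

Case 1: c = 2 < log_3(17) = 2.5789
T(n) = O(n^(log_3 17))

For T(n) = 17T(n/3) + O(n^2): log_3(17) = 2.5789. This is Case 1 of the Master Theorem (c < log_b(a), work dominated by leaves), giving O(n^(log_3 17)).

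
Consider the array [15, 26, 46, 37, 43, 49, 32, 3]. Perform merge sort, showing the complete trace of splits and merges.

Merge sort trace:

Split: [15, 26, 46, 37, 43, 49, 32, 3] -> [15, 26, 46, 37] and [43, 49, 32, 3]
  Split: [15, 26, 46, 37] -> [15, 26] and [46, 37]
    Split: [15, 26] -> [15] and [26]
    Merge: [15] + [26] -> [15, 26]
    Split: [46, 37] -> [46] and [37]
    Merge: [46] + [37] -> [37, 46]
  Merge: [15, 26] + [37, 46] -> [15, 26, 37, 46]
  Split: [43, 49, 32, 3] -> [43, 49] and [32, 3]
    Split: [43, 49] -> [43] and [49]
    Merge: [43] + [49] -> [43, 49]
    Split: [32, 3] -> [32] and [3]
    Merge: [32] + [3] -> [3, 32]
  Merge: [43, 49] + [3, 32] -> [3, 32, 43, 49]
Merge: [15, 26, 37, 46] + [3, 32, 43, 49] -> [3, 15, 26, 32, 37, 43, 46, 49]

Final sorted array: [3, 15, 26, 32, 37, 43, 46, 49]

The merge sort proceeds by recursively splitting the array and merging sorted halves.
After all merges, the sorted array is [3, 15, 26, 32, 37, 43, 46, 49].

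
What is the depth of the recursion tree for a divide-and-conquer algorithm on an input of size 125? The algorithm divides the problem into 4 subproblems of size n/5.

For divide and conquer with division factor 5:

Problem sizes at each level:
Level 0: 125
Level 1: 25
Level 2: 5
Level 3: 1

The root is level 0 and the size-1 base case is level 3 (the tree spans levels 0 through 3, i.e. 4 levels counting the root), so the depth is the number of divisions: log_5(125) = 3

The recursion tree depth is log_5(125) = 3. At each level, the problem size is divided by 5, so it takes 3 divisions to reduce to a base case of size 1. The algorithm makes 4 recursive calls at each level.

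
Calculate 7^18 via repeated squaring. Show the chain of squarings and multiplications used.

Computing 7^18 by squaring (build up from 7^1; each line after the first costs one multiplication):

7^1 = 7
7^2 = (7^1)^2 = 7^2 = 49
7^4 = (7^2)^2 = 49^2 = 2401
7^8 = (7^4)^2 = 2401^2 = 5764801
7^9 = 7 * 7^8 = 7 * 5764801 = 40353607
7^18 = (7^9)^2 = 40353607^2 = 1628413597910449

Result: 1628413597910449
Multiplications needed: 5 (5 lines after 7^1)

7^18 = 1628413597910449. Using exponentiation by squaring, this requires 5 multiplications. The key idea: if the exponent is even, square the half-power; if odd, multiply by the base once.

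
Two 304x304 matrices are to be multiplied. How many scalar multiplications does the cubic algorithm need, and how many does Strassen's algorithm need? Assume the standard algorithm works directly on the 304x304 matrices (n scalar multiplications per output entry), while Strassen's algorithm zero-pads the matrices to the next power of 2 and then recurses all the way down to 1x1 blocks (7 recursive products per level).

Matrix multiplication for 304x304 matrices:

Strassen's algorithm requires power-of-2 dimensions. Pad 304x304 to 512x512 (next power of 2).

Standard algorithm: 304^3 = 28094464 multiplications
Strassen's algorithm: 7^(log2(512)) = 7^9 = 40353607 multiplications
Difference: 28094464 - 40353607 = -12259143 (Strassen uses MORE here due to padding overhead — for small or just-over-power-of-2 n, padding can outweigh the per-level savings)

Standard: 28094464 multiplications (304^3). Strassen: 40353607 multiplications (7^9, after padding to 512x512). Strassen reduces 8 recursive multiplications to 7 at each level.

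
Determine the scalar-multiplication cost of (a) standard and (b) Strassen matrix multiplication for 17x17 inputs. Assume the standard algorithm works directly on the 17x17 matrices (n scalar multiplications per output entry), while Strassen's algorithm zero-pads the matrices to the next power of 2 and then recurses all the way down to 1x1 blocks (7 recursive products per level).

Matrix multiplication for 17x17 matrices:

Strassen's algorithm requires power-of-2 dimensions. Pad 17x17 to 32x32 (next power of 2).

Standard algorithm: 17^3 = 4913 multiplications
Strassen's algorithm: 7^(log2(32)) = 7^5 = 16807 multiplications
Difference: 4913 - 16807 = -11894 (Strassen uses MORE here due to padding overhead — for small or just-over-power-of-2 n, padding can outweigh the per-level savings)

Standard: 4913 multiplications (17^3). Strassen: 16807 multiplications (7^5, after padding to 32x32). Strassen reduces 8 recursive multiplications to 7 at each level.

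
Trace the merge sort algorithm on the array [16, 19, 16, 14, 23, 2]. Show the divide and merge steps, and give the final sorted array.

Merge sort trace:

Split: [16, 19, 16, 14, 23, 2] -> [16, 19, 16] and [14, 23, 2]
  Split: [16, 19, 16] -> [16] and [19, 16]
    Split: [19, 16] -> [19] and [16]
    Merge: [19] + [16] -> [16, 19]
  Merge: [16] + [16, 19] -> [16, 16, 19]
  Split: [14, 23, 2] -> [14] and [23, 2]
    Split: [23, 2] -> [23] and [2]
    Merge: [23] + [2] -> [2, 23]
  Merge: [14] + [2, 23] -> [2, 14, 23]
Merge: [16, 16, 19] + [2, 14, 23] -> [2, 14, 16, 16, 19, 23]

Final sorted array: [2, 14, 16, 16, 19, 23]

The merge sort proceeds by recursively splitting the array and merging sorted halves.
After all merges, the sorted array is [2, 14, 16, 16, 19, 23].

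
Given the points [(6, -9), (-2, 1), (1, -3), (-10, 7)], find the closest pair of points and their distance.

Computing all pairwise distances among 4 points:

d((6, -9), (-2, 1)) = 12.8062
d((6, -9), (1, -3)) = 7.8102
d((6, -9), (-10, 7)) = 22.6274
d((-2, 1), (1, -3)) = 5.0 <-- minimum
d((-2, 1), (-10, 7)) = 10.0
d((1, -3), (-10, 7)) = 14.8661

Closest pair: (-2, 1) and (1, -3) with distance 5.0

The closest pair is (-2, 1) and (1, -3) with Euclidean distance 5.0. For 4 points, brute-force pairwise comparison is shown above. For large n, the divide-and-conquer algorithm (sort by x, recurse on halves, check the dividing strip) achieves O(n log n).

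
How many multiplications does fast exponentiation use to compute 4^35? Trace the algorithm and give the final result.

Computing 4^35 by squaring (build up from 4^1; each line after the first costs one multiplication):

4^1 = 4
4^2 = (4^1)^2 = 4^2 = 16
4^4 = (4^2)^2 = 16^2 = 256
4^8 = (4^4)^2 = 256^2 = 65536
4^16 = (4^8)^2 = 65536^2 = 4294967296
4^17 = 4 * 4^16 = 4 * 4294967296 = 17179869184
4^34 = (4^17)^2 = 17179869184^2 = 295147905179352825856
4^35 = 4 * 4^34 = 4 * 295147905179352825856 = 1180591620717411303424

Result: 1180591620717411303424
Multiplications needed: 7 (7 lines after 4^1)

4^35 = 1180591620717411303424. Using exponentiation by squaring, this requires 7 multiplications. The key idea: if the exponent is even, square the half-power; if odd, multiply by the base once.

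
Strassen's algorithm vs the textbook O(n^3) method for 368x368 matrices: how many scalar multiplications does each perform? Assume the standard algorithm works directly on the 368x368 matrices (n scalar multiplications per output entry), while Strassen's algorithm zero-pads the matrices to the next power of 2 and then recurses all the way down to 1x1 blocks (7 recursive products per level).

Matrix multiplication for 368x368 matrices:

Strassen's algorithm requires power-of-2 dimensions. Pad 368x368 to 512x512 (next power of 2).

Standard algorithm: 368^3 = 49836032 multiplications
Strassen's algorithm: 7^(log2(512)) = 7^9 = 40353607 multiplications
Savings: 49836032 - 40353607 = 9482425 multiplications

Standard: 49836032 multiplications (368^3). Strassen: 40353607 multiplications (7^9, after padding to 512x512). Strassen reduces 8 recursive multiplications to 7 at each level.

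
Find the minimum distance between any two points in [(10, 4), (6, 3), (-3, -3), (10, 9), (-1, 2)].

Computing all pairwise distances among 5 points:

d((10, 4), (6, 3)) = 4.1231 <-- minimum
d((10, 4), (-3, -3)) = 14.7648
d((10, 4), (10, 9)) = 5.0
d((10, 4), (-1, 2)) = 11.1803
d((6, 3), (-3, -3)) = 10.8167
d((6, 3), (10, 9)) = 7.2111
d((6, 3), (-1, 2)) = 7.0711
d((-3, -3), (10, 9)) = 17.6918
d((-3, -3), (-1, 2)) = 5.3852
d((10, 9), (-1, 2)) = 13.0384

Closest pair: (10, 4) and (6, 3) with distance 4.1231

The closest pair is (10, 4) and (6, 3) with Euclidean distance 4.1231. For 5 points, brute-force pairwise comparison is shown above. For large n, the divide-and-conquer algorithm (sort by x, recurse on halves, check the dividing strip) achieves O(n log n).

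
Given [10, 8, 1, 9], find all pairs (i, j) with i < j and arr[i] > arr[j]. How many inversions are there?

Finding inversions in [10, 8, 1, 9]:

(0, 1): arr[0]=10 > arr[1]=8
(0, 2): arr[0]=10 > arr[2]=1
(0, 3): arr[0]=10 > arr[3]=9
(1, 2): arr[1]=8 > arr[2]=1

Total inversions: 4

The array has 4 inversion(s): (0,1), (0,2), (0,3), (1,2). Each pair (i,j) satisfies i < j and arr[i] > arr[j].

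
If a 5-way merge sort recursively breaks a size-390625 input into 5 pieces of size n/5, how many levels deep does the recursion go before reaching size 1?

For divide and conquer with division factor 5:

Problem sizes at each level:
Level 0: 390625
Level 1: 78125
Level 2: 15625
Level 3: 3125
Level 4: 625
Level 5: 125
Level 6: 25
Level 7: 5
Level 8: 1

The root is level 0 and the size-1 base case is level 8 (the tree spans levels 0 through 8, i.e. 9 levels counting the root), so the depth is the number of divisions: log_5(390625) = 8

The recursion tree depth is log_5(390625) = 8. At each level, the problem size is divided by 5, so it takes 8 divisions to reduce to a base case of size 1. The algorithm makes 5 recursive calls at each level.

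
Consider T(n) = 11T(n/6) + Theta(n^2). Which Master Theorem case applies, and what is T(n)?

Master Theorem for T(n) = 11T(n/6) + O(n^2):

a = 11, b = 6, c = 2
log_b(a) = log_6(11) = 1.3383

Case 3: c = 2 > log_6(11) = 1.3383
T(n) = O(n^2) = O(n^2)

For T(n) = 11T(n/6) + O(n^2): log_6(11) = 1.3383. This is Case 3 of the Master Theorem (c > log_b(a), work dominated by root), giving O(n^2).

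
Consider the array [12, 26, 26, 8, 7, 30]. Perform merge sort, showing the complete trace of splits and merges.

Merge sort trace:

Split: [12, 26, 26, 8, 7, 30] -> [12, 26, 26] and [8, 7, 30]
  Split: [12, 26, 26] -> [12] and [26, 26]
    Split: [26, 26] -> [26] and [26]
    Merge: [26] + [26] -> [26, 26]
  Merge: [12] + [26, 26] -> [12, 26, 26]
  Split: [8, 7, 30] -> [8] and [7, 30]
    Split: [7, 30] -> [7] and [30]
    Merge: [7] + [30] -> [7, 30]
  Merge: [8] + [7, 30] -> [7, 8, 30]
Merge: [12, 26, 26] + [7, 8, 30] -> [7, 8, 12, 26, 26, 30]

Final sorted array: [7, 8, 12, 26, 26, 30]

The merge sort proceeds by recursively splitting the array and merging sorted halves.
After all merges, the sorted array is [7, 8, 12, 26, 26, 30].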